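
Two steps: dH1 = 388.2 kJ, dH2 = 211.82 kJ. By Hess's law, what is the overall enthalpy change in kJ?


Hess's law: enthalpy is a state function, so add the step enthalpies.
dH_total = dH1 + dH2 = 388.2 + (211.82)
dH_total = 600.02 kJ:

600.02 kJ


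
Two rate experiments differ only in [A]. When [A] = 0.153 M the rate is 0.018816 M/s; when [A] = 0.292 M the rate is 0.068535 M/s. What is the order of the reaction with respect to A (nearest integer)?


Rate is proportional to [A]^n, so rate2/rate1 = ([A]2/[A]1)^n. Take logs to solve for n.
rate2/rate1 = 0.068535 / 0.018816 = 3.6424
[A]2/[A]1 = 0.292 / 0.153 = 1.9085
n = ln(3.6424) / ln(1.9085) = 2.0
Nearest integer order:

2


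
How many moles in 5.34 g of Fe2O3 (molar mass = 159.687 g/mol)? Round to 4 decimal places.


n = mass / M
n = 5.34 / 159.687
n = 0.03344042 mol, rounded to 4 dp:

0.0334 mol


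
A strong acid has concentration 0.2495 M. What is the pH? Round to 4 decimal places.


A strong acid dissociates completely, so [H+] equals the given concentration.
pH = -log10([H+]) = -log10(0.2495)
pH = 0.60292945, rounded to 4 dp:

0.6029


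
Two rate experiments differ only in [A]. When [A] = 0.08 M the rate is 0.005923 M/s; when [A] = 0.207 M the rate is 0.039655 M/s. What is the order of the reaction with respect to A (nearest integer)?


Rate is proportional to [A]^n, so rate2/rate1 = ([A]2/[A]1)^n. Take logs to solve for n.
rate2/rate1 = 0.039655 / 0.005923 = 6.6951
[A]2/[A]1 = 0.207 / 0.08 = 2.5875
n = ln(6.6951) / ln(2.5875) = 2.0
Nearest integer order:

2


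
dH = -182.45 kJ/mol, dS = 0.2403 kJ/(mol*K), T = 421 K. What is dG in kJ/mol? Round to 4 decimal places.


Gibbs: dG = dH - T*dS (consistent units, dS already in kJ/(mol*K)).
T*dS = 421 * 0.2403 = 101.1663
dG = -182.45 - (101.1663)
dG = -283.6163 kJ/mol, rounded to 4 dp:

-283.6163 kJ/mol


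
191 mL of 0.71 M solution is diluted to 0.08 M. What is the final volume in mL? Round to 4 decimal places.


Dilution: M1*V1 = M2*V2, solve for V2.
V2 = M1*V1 / M2
V2 = 0.71 * 191 / 0.08
V2 = 135.61 / 0.08
V2 = 1695.125 mL, rounded to 4 dp:

1695.1250 mL


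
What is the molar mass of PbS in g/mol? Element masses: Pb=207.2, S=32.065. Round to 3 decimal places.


M = sum(count * atomic_mass) over atoms.
M = 1*207.2 + 1*32.065
M = 207.2 + 32.065
M = 239.265 g/mol, rounded to 3 dp:

239.265 g/mol


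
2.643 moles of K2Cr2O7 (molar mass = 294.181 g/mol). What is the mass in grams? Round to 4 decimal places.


mass = n * M
mass = 2.643 * 294.181
mass = 777.520383 g, rounded to 4 dp:

777.5204 g


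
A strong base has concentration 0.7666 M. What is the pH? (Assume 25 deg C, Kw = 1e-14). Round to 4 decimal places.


A strong base dissociates completely, so [OH-] equals the given concentration.
pOH = -log10([OH-]) = -log10(0.7666) = 0.115431
pH = 14 - pOH = 14 - 0.115431
pH = 13.884569, rounded to 4 dp:

13.8846


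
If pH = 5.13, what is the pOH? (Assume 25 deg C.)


At 25 deg C, pH + pOH = 14.
pOH = 14 - pH = 14 - 5.13
pOH = 8.87:

8.87


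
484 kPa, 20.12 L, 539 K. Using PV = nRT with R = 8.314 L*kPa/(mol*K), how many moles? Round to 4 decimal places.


PV = nRT, solve for n = PV / (RT).
PV = 484 * 20.12 = 9738.08
RT = 8.314 * 539 = 4481.246
n = 9738.08 / 4481.246
n = 2.17307419 mol, rounded to 4 dp:

2.1731 mol


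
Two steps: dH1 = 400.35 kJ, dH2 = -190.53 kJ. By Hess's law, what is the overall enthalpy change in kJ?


Hess's law: enthalpy is a state function, so add the step enthalpies.
dH_total = dH1 + dH2 = 400.35 + (-190.53)
dH_total = 209.82 kJ:

209.82 kJ


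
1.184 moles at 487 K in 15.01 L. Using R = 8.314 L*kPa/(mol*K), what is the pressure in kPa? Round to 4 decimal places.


PV = nRT, solve for P = nRT / V.
nRT = 1.184 * 8.314 * 487 = 4793.9189
P = 4793.9189 / 15.01
P = 319.38167222 kPa, rounded to 4 dp:

319.3817 kPa


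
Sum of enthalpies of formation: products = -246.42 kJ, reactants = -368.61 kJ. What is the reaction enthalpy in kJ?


dH_rxn = sum(dH_f products) - sum(dH_f reactants)
dH_rxn = -246.42 - (-368.61)
dH_rxn = 122.19 kJ:

122.19 kJ


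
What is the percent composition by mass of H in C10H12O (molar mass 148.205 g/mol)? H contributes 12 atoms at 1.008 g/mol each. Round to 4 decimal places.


pct = 100 * (n_elem * M_elem) / M_total
mass_contribution = 12 * 1.008 = 12.096 g/mol
pct = 100 * 12.096 / 148.205
pct = 8.16166796 %, rounded to 4 dp:

8.1617 %


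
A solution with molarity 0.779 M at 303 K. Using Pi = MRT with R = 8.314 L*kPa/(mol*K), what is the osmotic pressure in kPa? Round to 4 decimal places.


Osmotic pressure (van't Hoff): Pi = M*R*T.
RT = 8.314 * 303 = 2519.142
Pi = 0.779 * 2519.142
Pi = 1962.411618 kPa, rounded to 4 dp:

1962.4116 kPa


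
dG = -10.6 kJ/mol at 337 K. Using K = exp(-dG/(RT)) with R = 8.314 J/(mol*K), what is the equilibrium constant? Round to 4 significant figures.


dG is in kJ/mol; multiply by 1000 to match R in J/(mol*K).
RT = 8.314 * 337 = 2801.818 J/mol
exponent = -dG*1000 / (RT) = -(-10.6*1000) / 2801.818 = 3.78325787
K = exp(3.78325787)
K = 43.959021, rounded to 4 significant figures:

43.96


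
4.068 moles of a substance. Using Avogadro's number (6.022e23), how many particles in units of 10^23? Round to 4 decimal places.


N = n * NA, then divide by 1e23 for the requested units.
N / 1e23 = n * 6.022
N / 1e23 = 4.068 * 6.022
N / 1e23 = 24.497496, rounded to 4 dp:

24.4975


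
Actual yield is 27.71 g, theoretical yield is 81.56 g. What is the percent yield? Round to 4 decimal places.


% yield = 100 * actual / theoretical
% yield = 100 * 27.71 / 81.56
% yield = 33.97498774 %, rounded to 4 dp:

33.9750 %


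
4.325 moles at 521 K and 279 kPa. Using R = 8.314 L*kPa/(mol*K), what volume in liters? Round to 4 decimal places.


PV = nRT, solve for V = nRT / P.
nRT = 4.325 * 8.314 * 521 = 18734.144
V = 18734.144 / 279
V = 67.14746953 L, rounded to 4 dp:

67.1475 L


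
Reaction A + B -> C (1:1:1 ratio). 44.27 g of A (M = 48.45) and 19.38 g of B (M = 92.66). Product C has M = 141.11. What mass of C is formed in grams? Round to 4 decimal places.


Find moles of each reactant; the smaller value is the limiting reagent in a 1:1:1 reaction, so moles_C equals moles of the limiter.
n_A = mass_A / M_A = 44.27 / 48.45 = 0.913725 mol
n_B = mass_B / M_B = 19.38 / 92.66 = 0.209152 mol
Limiting reagent: B (smaller), n_limiting = 0.209152 mol
mass_C = n_limiting * M_C = 0.209152 * 141.11
mass_C = 29.51343872 g, rounded to 4 dp:

29.5134 g


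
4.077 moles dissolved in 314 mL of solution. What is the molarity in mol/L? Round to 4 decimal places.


Convert volume to liters: V_L = V_mL / 1000.
V_L = 314 / 1000 = 0.314 L
M = n / V_L = 4.077 / 0.314
M = 12.98407643 mol/L, rounded to 4 dp:

12.9841 mol/L


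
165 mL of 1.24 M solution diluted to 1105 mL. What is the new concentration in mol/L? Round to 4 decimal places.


Dilution: M1*V1 = M2*V2, solve for M2.
M2 = M1*V1 / V2
M2 = 1.24 * 165 / 1105
M2 = 204.6 / 1105
M2 = 0.18515837 mol/L, rounded to 4 dp:

0.1852 mol/L


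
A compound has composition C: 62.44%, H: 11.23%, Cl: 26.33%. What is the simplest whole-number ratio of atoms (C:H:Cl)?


Assume 100 g of compound, divide each mass% by atomic mass to get moles, then normalize by the smallest to get a raw atom ratio.
Moles per 100 g: C: 62.44/12.011 = 5.1986, H: 11.23/1.008 = 11.1409, Cl: 26.33/35.453 = 0.7427
Raw ratio (divide by min = 0.7427): C: 7.0, H: 15.001, Cl: 1.0
Multiply by 1 to clear fractions: C: 7.0 ~= 7, H: 15.001 ~= 15, Cl: 1.0 ~= 1
Reduce by GCD to get the simplest whole-number ratio:

7:15:1


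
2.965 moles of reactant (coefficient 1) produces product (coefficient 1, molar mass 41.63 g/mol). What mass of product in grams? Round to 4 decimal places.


Use the coefficient ratio to convert reactant moles to product moles, then multiply by the product's molar mass.
moles_P = moles_R * (coeff_P / coeff_R) = 2.965 * (1/1) = 2.965
mass_P = moles_P * M_P = 2.965 * 41.63
mass_P = 123.43295 g, rounded to 4 dp:

123.4330 g


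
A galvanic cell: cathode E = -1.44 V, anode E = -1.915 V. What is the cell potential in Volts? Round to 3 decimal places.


Standard cell potential: E_cell = E_cathode - E_anode.
E_cell = -1.44 - (-1.915)
E_cell = 0.475 V, rounded to 3 dp:

0.475 V


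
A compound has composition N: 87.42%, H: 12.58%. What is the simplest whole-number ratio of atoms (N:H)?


Assume 100 g of compound, divide each mass% by atomic mass to get moles, then normalize by the smallest to get a raw atom ratio.
Moles per 100 g: N: 87.42/14.007 = 6.2412, H: 12.58/1.008 = 12.4802
Raw ratio (divide by min = 6.2412): N: 1.0, H: 2.0
Multiply by 1 to clear fractions: N: 1.0 ~= 1, H: 2.0 ~= 2
Reduce by GCD to get the simplest whole-number ratio:

1:2


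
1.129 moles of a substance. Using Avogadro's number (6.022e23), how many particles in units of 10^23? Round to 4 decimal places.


N = n * NA, then divide by 1e23 for the requested units.
N / 1e23 = n * 6.022
N / 1e23 = 1.129 * 6.022
N / 1e23 = 6.798838, rounded to 4 dp:

6.7988


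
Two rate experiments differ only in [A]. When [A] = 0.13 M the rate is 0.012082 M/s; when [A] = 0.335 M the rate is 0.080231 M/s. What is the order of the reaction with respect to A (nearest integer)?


Rate is proportional to [A]^n, so rate2/rate1 = ([A]2/[A]1)^n. Take logs to solve for n.
rate2/rate1 = 0.080231 / 0.012082 = 6.6405
[A]2/[A]1 = 0.335 / 0.13 = 2.5769
n = ln(6.6405) / ln(2.5769) = 2.0
Nearest integer order:

2


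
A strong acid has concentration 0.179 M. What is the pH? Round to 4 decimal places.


A strong acid dissociates completely, so [H+] equals the given concentration.
pH = -log10([H+]) = -log10(0.179)
pH = 0.74714697, rounded to 4 dp:

0.7471


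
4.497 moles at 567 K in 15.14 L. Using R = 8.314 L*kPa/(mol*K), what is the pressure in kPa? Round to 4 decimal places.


PV = nRT, solve for P = nRT / V.
nRT = 4.497 * 8.314 * 567 = 21199.0289
P = 21199.0289 / 15.14
P = 1400.20005945 kPa, rounded to 4 dp:

1400.2001 kPa


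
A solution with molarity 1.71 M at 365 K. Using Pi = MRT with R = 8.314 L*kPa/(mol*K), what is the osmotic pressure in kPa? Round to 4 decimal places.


Osmotic pressure (van't Hoff): Pi = M*R*T.
RT = 8.314 * 365 = 3034.61
Pi = 1.71 * 3034.61
Pi = 5189.1831 kPa, rounded to 4 dp:

5189.1831 kPa


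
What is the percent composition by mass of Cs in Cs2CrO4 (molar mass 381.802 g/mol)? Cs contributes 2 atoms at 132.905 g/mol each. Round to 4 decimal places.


pct = 100 * (n_elem * M_elem) / M_total
mass_contribution = 2 * 132.905 = 265.81 g/mol
pct = 100 * 265.81 / 381.802
pct = 69.61985532 %, rounded to 4 dp:

69.6199 %


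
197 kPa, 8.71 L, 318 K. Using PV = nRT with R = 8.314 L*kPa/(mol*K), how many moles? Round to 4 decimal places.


PV = nRT, solve for n = PV / (RT).
PV = 197 * 8.71 = 1715.87
RT = 8.314 * 318 = 2643.852
n = 1715.87 / 2643.852
n = 0.6490038 mol, rounded to 4 dp:

0.6490 mol


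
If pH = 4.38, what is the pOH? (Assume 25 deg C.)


At 25 deg C, pH + pOH = 14.
pOH = 14 - pH = 14 - 4.38
pOH = 9.62:

9.62


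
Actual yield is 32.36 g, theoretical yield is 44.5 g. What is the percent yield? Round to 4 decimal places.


% yield = 100 * actual / theoretical
% yield = 100 * 32.36 / 44.5
% yield = 72.71910112 %, rounded to 4 dp:

72.7191 %


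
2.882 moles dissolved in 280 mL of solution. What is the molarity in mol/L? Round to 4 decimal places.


Convert volume to liters: V_L = V_mL / 1000.
V_L = 280 / 1000 = 0.28 L
M = n / V_L = 2.882 / 0.28
M = 10.29285714 mol/L, rounded to 4 dp:

10.2929 mol/L


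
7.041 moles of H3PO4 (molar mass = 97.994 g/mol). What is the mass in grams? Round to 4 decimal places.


mass = n * M
mass = 7.041 * 97.994
mass = 689.975754 g, rounded to 4 dp:

689.9758 g


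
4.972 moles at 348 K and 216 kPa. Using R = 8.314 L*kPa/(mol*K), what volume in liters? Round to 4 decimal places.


PV = nRT, solve for V = nRT / P.
nRT = 4.972 * 8.314 * 348 = 14385.3484
V = 14385.3484 / 216
V = 66.59883519 L, rounded to 4 dp:

66.5988 L


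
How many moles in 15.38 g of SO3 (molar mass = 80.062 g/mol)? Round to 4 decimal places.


n = mass / M
n = 15.38 / 80.062
n = 0.19210112 mol, rounded to 4 dp:

0.1921 mol


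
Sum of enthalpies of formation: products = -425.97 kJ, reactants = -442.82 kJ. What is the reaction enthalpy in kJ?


dH_rxn = sum(dH_f products) - sum(dH_f reactants)
dH_rxn = -425.97 - (-442.82)
dH_rxn = 16.85 kJ:

16.85 kJ


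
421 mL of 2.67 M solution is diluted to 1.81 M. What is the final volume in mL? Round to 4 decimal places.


Dilution: M1*V1 = M2*V2, solve for V2.
V2 = M1*V1 / M2
V2 = 2.67 * 421 / 1.81
V2 = 1124.07 / 1.81
V2 = 621.03314917 mL, rounded to 4 dp:

621.0331 mL


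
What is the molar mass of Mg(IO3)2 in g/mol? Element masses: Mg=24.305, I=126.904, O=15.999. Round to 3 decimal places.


M = sum(count * atomic_mass) over atoms.
M = 1*24.305 + 2*126.904 + 6*15.999
M = 24.305 + 253.808 + 95.994
M = 374.107 g/mol, rounded to 3 dp:

374.107 g/mol


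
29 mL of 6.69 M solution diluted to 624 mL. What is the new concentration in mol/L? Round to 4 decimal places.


Dilution: M1*V1 = M2*V2, solve for M2.
M2 = M1*V1 / V2
M2 = 6.69 * 29 / 624
M2 = 194.01 / 624
M2 = 0.31091346 mol/L, rounded to 4 dp:

0.3109 mol/L


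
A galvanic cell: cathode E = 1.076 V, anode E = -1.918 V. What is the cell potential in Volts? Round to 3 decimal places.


Standard cell potential: E_cell = E_cathode - E_anode.
E_cell = 1.076 - (-1.918)
E_cell = 2.994 V, rounded to 3 dp:

2.994 V


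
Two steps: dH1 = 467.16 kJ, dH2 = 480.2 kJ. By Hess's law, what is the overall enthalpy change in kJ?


Hess's law: enthalpy is a state function, so add the step enthalpies.
dH_total = dH1 + dH2 = 467.16 + (480.2)
dH_total = 947.36 kJ:

947.36 kJ


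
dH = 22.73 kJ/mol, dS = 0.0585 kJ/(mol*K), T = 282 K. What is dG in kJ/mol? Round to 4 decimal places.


Gibbs: dG = dH - T*dS (consistent units, dS already in kJ/(mol*K)).
T*dS = 282 * 0.0585 = 16.497
dG = 22.73 - (16.497)
dG = 6.233 kJ/mol, rounded to 4 dp:

6.2330 kJ/mol


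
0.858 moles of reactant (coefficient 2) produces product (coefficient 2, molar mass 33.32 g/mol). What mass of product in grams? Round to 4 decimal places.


Use the coefficient ratio to convert reactant moles to product moles, then multiply by the product's molar mass.
moles_P = moles_R * (coeff_P / coeff_R) = 0.858 * (2/2) = 0.858
mass_P = moles_P * M_P = 0.858 * 33.32
mass_P = 28.58856 g, rounded to 4 dp:

28.5886 g


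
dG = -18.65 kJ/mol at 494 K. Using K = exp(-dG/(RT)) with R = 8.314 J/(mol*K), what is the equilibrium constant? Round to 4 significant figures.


dG is in kJ/mol; multiply by 1000 to match R in J/(mol*K).
RT = 8.314 * 494 = 4107.116 J/mol
exponent = -dG*1000 / (RT) = -(-18.65*1000) / 4107.116 = 4.54089926
K = exp(4.54089926)
K = 93.77509, rounded to 4 significant figures:

93.78


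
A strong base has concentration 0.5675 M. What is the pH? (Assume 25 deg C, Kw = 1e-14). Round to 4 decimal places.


A strong base dissociates completely, so [OH-] equals the given concentration.
pOH = -log10([OH-]) = -log10(0.5675) = 0.246034
pH = 14 - pOH = 14 - 0.246034
pH = 13.753966, rounded to 4 dp:

13.7540


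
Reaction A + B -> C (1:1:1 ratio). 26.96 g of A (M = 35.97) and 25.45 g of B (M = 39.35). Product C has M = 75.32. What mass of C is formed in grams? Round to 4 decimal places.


Find moles of each reactant; the smaller value is the limiting reagent in a 1:1:1 reaction, so moles_C equals moles of the limiter.
n_A = mass_A / M_A = 26.96 / 35.97 = 0.749513 mol
n_B = mass_B / M_B = 25.45 / 39.35 = 0.64676 mol
Limiting reagent: B (smaller), n_limiting = 0.64676 mol
mass_C = n_limiting * M_C = 0.64676 * 75.32
mass_C = 48.7139632 g, rounded to 4 dp:

48.7140 g


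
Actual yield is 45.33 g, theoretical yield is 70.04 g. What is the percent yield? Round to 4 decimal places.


% yield = 100 * actual / theoretical
% yield = 100 * 45.33 / 70.04
% yield = 64.72015991 %, rounded to 4 dp:

64.7202 %


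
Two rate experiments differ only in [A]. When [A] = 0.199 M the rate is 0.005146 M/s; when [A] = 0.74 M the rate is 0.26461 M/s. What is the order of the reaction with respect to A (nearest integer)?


Rate is proportional to [A]^n, so rate2/rate1 = ([A]2/[A]1)^n. Take logs to solve for n.
rate2/rate1 = 0.26461 / 0.005146 = 51.4205
[A]2/[A]1 = 0.74 / 0.199 = 3.7186
n = ln(51.4205) / ln(3.7186) = 3.0
Nearest integer order:

3


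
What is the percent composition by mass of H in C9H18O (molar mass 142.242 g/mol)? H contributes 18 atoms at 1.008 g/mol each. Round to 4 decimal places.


pct = 100 * (n_elem * M_elem) / M_total
mass_contribution = 18 * 1.008 = 18.144 g/mol
pct = 100 * 18.144 / 142.242
pct = 12.75572616 %, rounded to 4 dp:

12.7557 %


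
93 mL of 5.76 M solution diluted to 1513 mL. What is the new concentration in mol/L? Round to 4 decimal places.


Dilution: M1*V1 = M2*V2, solve for M2.
M2 = M1*V1 / V2
M2 = 5.76 * 93 / 1513
M2 = 535.68 / 1513
M2 = 0.35405155 mol/L, rounded to 4 dp:

0.3541 mol/L


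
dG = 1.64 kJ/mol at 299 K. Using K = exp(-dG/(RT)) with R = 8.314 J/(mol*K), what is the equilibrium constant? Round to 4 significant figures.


dG is in kJ/mol; multiply by 1000 to match R in J/(mol*K).
RT = 8.314 * 299 = 2485.886 J/mol
exponent = -dG*1000 / (RT) = -(1.64*1000) / 2485.886 = -0.65972454
K = exp(-0.65972454)
K = 0.51699373, rounded to 4 significant figures:

0.5170


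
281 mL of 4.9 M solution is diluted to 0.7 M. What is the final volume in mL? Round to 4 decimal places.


Dilution: M1*V1 = M2*V2, solve for V2.
V2 = M1*V1 / M2
V2 = 4.9 * 281 / 0.7
V2 = 1376.9 / 0.7
V2 = 1967.0 mL, rounded to 4 dp:

1967.0000 mL


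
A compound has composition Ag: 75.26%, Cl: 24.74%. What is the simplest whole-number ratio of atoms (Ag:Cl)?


Assume 100 g of compound, divide each mass% by atomic mass to get moles, then normalize by the smallest to get a raw atom ratio.
Moles per 100 g: Ag: 75.26/107.868 = 0.6977, Cl: 24.74/35.453 = 0.6978
Raw ratio (divide by min = 0.6977): Ag: 1.0, Cl: 1.0
Multiply by 1 to clear fractions: Ag: 1.0 ~= 1, Cl: 1.0 ~= 1
Reduce by GCD to get the simplest whole-number ratio:

1:1


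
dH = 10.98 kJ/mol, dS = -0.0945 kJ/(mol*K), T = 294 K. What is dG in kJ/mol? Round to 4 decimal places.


Gibbs: dG = dH - T*dS (consistent units, dS already in kJ/(mol*K)).
T*dS = 294 * -0.0945 = -27.783
dG = 10.98 - (-27.783)
dG = 38.763 kJ/mol, rounded to 4 dp:

38.7630 kJ/mol


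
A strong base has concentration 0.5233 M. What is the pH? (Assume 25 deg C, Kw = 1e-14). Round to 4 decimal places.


A strong base dissociates completely, so [OH-] equals the given concentration.
pOH = -log10([OH-]) = -log10(0.5233) = 0.281249
pH = 14 - pOH = 14 - 0.281249
pH = 13.718751, rounded to 4 dp:

13.7188


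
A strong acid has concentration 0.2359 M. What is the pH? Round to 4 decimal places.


A strong acid dissociates completely, so [H+] equals the given concentration.
pH = -log10([H+]) = -log10(0.2359)
pH = 0.62727206, rounded to 4 dp:

0.6273


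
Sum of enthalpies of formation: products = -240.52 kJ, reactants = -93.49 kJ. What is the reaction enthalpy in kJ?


dH_rxn = sum(dH_f products) - sum(dH_f reactants)
dH_rxn = -240.52 - (-93.49)
dH_rxn = -147.03 kJ:

-147.03 kJ


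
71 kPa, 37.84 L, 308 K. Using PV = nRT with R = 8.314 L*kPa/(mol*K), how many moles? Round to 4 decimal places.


PV = nRT, solve for n = PV / (RT).
PV = 71 * 37.84 = 2686.64
RT = 8.314 * 308 = 2560.712
n = 2686.64 / 2560.712
n = 1.04917695 mol, rounded to 4 dp:

1.0492 mol


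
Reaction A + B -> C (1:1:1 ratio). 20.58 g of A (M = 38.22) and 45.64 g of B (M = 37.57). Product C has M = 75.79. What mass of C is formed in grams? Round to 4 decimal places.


Find moles of each reactant; the smaller value is the limiting reagent in a 1:1:1 reaction, so moles_C equals moles of the limiter.
n_A = mass_A / M_A = 20.58 / 38.22 = 0.538462 mol
n_B = mass_B / M_B = 45.64 / 37.57 = 1.214799 mol
Limiting reagent: A (smaller), n_limiting = 0.538462 mol
mass_C = n_limiting * M_C = 0.538462 * 75.79
mass_C = 40.81003498 g, rounded to 4 dp:

40.8100 g


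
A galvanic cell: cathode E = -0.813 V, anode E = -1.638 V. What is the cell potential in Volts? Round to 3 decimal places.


Standard cell potential: E_cell = E_cathode - E_anode.
E_cell = -0.813 - (-1.638)
E_cell = 0.825 V, rounded to 3 dp:

0.825 V


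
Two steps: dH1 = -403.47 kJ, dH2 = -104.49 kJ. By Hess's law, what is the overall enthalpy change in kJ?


Hess's law: enthalpy is a state function, so add the step enthalpies.
dH_total = dH1 + dH2 = -403.47 + (-104.49)
dH_total = -507.96 kJ:

-507.96 kJ


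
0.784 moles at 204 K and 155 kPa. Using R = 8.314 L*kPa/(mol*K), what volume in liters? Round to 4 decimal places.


PV = nRT, solve for V = nRT / P.
nRT = 0.784 * 8.314 * 204 = 1329.7079
V = 1329.7079 / 155
V = 8.57876065 L, rounded to 4 dp:

8.5788 L


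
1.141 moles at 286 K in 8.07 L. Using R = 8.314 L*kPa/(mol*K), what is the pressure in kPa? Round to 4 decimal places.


PV = nRT, solve for P = nRT / V.
nRT = 1.141 * 8.314 * 286 = 2713.0744
P = 2713.0744 / 8.07
P = 336.19261462 kPa, rounded to 4 dp:

336.1926 kPa


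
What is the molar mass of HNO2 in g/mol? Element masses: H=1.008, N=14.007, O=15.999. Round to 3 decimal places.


M = sum(count * atomic_mass) over atoms.
M = 1*1.008 + 1*14.007 + 2*15.999
M = 1.008 + 14.007 + 31.998
M = 47.013 g/mol, rounded to 3 dp:

47.013 g/mol


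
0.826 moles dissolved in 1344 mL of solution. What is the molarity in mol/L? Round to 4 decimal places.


Convert volume to liters: V_L = V_mL / 1000.
V_L = 1344 / 1000 = 1.344 L
M = n / V_L = 0.826 / 1.344
M = 0.61458333 mol/L, rounded to 4 dp:

0.6146 mol/L


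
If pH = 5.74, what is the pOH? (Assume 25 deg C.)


At 25 deg C, pH + pOH = 14.
pOH = 14 - pH = 14 - 5.74
pOH = 8.26:

8.26


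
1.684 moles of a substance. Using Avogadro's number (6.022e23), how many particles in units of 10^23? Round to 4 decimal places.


N = n * NA, then divide by 1e23 for the requested units.
N / 1e23 = n * 6.022
N / 1e23 = 1.684 * 6.022
N / 1e23 = 10.141048, rounded to 4 dp:

10.1410


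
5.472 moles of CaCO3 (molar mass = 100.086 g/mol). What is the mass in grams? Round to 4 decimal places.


mass = n * M
mass = 5.472 * 100.086
mass = 547.670592 g, rounded to 4 dp:

547.6706 g


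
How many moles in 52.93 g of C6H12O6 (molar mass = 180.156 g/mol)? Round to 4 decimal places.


n = mass / M
n = 52.93 / 180.156
n = 0.29380093 mol, rounded to 4 dp:

0.2938 mol


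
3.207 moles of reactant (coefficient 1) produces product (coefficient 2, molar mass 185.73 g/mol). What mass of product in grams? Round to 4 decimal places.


Use the coefficient ratio to convert reactant moles to product moles, then multiply by the product's molar mass.
moles_P = moles_R * (coeff_P / coeff_R) = 3.207 * (2/1) = 6.414
mass_P = moles_P * M_P = 6.414 * 185.73
mass_P = 1191.27222 g, rounded to 4 dp:

1191.2722 g


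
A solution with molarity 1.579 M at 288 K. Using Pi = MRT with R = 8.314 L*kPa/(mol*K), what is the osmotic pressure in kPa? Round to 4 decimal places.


Osmotic pressure (van't Hoff): Pi = M*R*T.
RT = 8.314 * 288 = 2394.432
Pi = 1.579 * 2394.432
Pi = 3780.808128 kPa, rounded to 4 dp:

3780.8081 kPa


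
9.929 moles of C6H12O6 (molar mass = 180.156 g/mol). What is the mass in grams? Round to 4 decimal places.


mass = n * M
mass = 9.929 * 180.156
mass = 1788.768924 g, rounded to 4 dp:

1788.7689 g


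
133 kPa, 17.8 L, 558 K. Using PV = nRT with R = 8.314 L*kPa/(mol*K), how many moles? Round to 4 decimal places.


PV = nRT, solve for n = PV / (RT).
PV = 133 * 17.8 = 2367.4
RT = 8.314 * 558 = 4639.212
n = 2367.4 / 4639.212
n = 0.51030218 mol, rounded to 4 dp:

0.5103 mol


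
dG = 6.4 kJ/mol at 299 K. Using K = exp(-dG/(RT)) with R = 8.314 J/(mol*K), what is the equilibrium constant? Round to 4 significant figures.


dG is in kJ/mol; multiply by 1000 to match R in J/(mol*K).
RT = 8.314 * 299 = 2485.886 J/mol
exponent = -dG*1000 / (RT) = -(6.4*1000) / 2485.886 = -2.57453479
K = exp(-2.57453479)
K = 0.076189259, rounded to 4 significant figures:

0.07619


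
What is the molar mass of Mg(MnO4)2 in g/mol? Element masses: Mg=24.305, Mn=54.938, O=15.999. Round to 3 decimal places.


M = sum(count * atomic_mass) over atoms.
M = 1*24.305 + 2*54.938 + 8*15.999
M = 24.305 + 109.876 + 127.992
M = 262.173 g/mol, rounded to 3 dp:

262.173 g/mol


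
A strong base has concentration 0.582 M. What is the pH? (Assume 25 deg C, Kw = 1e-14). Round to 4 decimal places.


A strong base dissociates completely, so [OH-] equals the given concentration.
pOH = -log10([OH-]) = -log10(0.582) = 0.235077
pH = 14 - pOH = 14 - 0.235077
pH = 13.764923, rounded to 4 dp:

13.7649


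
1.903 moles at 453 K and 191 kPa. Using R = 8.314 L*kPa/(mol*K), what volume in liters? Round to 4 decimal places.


PV = nRT, solve for V = nRT / P.
nRT = 1.903 * 8.314 * 453 = 7167.1585
V = 7167.1585 / 191
V = 37.52439005 L, rounded to 4 dp:

37.5244 L


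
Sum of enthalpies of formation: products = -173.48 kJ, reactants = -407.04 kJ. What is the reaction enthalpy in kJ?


dH_rxn = sum(dH_f products) - sum(dH_f reactants)
dH_rxn = -173.48 - (-407.04)
dH_rxn = 233.56 kJ:

233.56 kJ


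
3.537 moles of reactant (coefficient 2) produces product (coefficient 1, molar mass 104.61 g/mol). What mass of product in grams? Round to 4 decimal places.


Use the coefficient ratio to convert reactant moles to product moles, then multiply by the product's molar mass.
moles_P = moles_R * (coeff_P / coeff_R) = 3.537 * (1/2) = 1.7685
mass_P = moles_P * M_P = 1.7685 * 104.61
mass_P = 185.002785 g, rounded to 4 dp:

185.0028 g


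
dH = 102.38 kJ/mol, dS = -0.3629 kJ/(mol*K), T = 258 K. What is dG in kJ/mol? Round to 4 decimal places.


Gibbs: dG = dH - T*dS (consistent units, dS already in kJ/(mol*K)).
T*dS = 258 * -0.3629 = -93.6282
dG = 102.38 - (-93.6282)
dG = 196.0082 kJ/mol, rounded to 4 dp:

196.0082 kJ/mol


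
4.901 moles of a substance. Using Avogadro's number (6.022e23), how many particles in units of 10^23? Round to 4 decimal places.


N = n * NA, then divide by 1e23 for the requested units.
N / 1e23 = n * 6.022
N / 1e23 = 4.901 * 6.022
N / 1e23 = 29.513822, rounded to 4 dp:

29.5138


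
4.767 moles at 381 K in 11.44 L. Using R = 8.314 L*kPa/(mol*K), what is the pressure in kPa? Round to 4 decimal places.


PV = nRT, solve for P = nRT / V.
nRT = 4.767 * 8.314 * 381 = 15100.1113
P = 15100.1113 / 11.44
P = 1319.93979895 kPa, rounded to 4 dp:

1319.9398 kPa


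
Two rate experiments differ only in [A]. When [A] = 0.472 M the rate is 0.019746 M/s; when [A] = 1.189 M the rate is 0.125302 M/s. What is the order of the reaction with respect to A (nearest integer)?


Rate is proportional to [A]^n, so rate2/rate1 = ([A]2/[A]1)^n. Take logs to solve for n.
rate2/rate1 = 0.125302 / 0.019746 = 6.3457
[A]2/[A]1 = 1.189 / 0.472 = 2.5191
n = ln(6.3457) / ln(2.5191) = 2.0
Nearest integer order:

2


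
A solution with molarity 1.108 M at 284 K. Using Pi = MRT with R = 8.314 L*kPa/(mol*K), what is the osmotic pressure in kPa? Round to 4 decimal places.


Osmotic pressure (van't Hoff): Pi = M*R*T.
RT = 8.314 * 284 = 2361.176
Pi = 1.108 * 2361.176
Pi = 2616.183008 kPa, rounded to 4 dp:

2616.1830 kPa


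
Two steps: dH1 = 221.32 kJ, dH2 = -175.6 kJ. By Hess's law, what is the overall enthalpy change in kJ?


Hess's law: enthalpy is a state function, so add the step enthalpies.
dH_total = dH1 + dH2 = 221.32 + (-175.6)
dH_total = 45.72 kJ:

45.72 kJ


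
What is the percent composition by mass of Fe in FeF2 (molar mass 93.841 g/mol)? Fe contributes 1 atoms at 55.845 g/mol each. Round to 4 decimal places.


pct = 100 * (n_elem * M_elem) / M_total
mass_contribution = 1 * 55.845 = 55.845 g/mol
pct = 100 * 55.845 / 93.841
pct = 59.5102354 %, rounded to 4 dp:

59.5102 %


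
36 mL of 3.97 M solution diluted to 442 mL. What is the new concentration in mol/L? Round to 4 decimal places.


Dilution: M1*V1 = M2*V2, solve for M2.
M2 = M1*V1 / V2
M2 = 3.97 * 36 / 442
M2 = 142.92 / 442
M2 = 0.32334842 mol/L, rounded to 4 dp:

0.3233 mol/L


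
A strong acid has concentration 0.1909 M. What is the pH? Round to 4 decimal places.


A strong acid dissociates completely, so [H+] equals the given concentration.
pH = -log10([H+]) = -log10(0.1909)
pH = 0.71919407, rounded to 4 dp:

0.7192


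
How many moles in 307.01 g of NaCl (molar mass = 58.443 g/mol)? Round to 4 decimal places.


n = mass / M
n = 307.01 / 58.443
n = 5.25315264 mol, rounded to 4 dp:

5.2532 mol


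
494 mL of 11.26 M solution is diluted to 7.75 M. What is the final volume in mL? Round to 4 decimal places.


Dilution: M1*V1 = M2*V2, solve for V2.
V2 = M1*V1 / M2
V2 = 11.26 * 494 / 7.75
V2 = 5562.44 / 7.75
V2 = 717.73419355 mL, rounded to 4 dp:

717.7342 mL


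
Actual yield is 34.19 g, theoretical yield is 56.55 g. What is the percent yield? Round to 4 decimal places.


% yield = 100 * actual / theoretical
% yield = 100 * 34.19 / 56.55
% yield = 60.45977011 %, rounded to 4 dp:

60.4598 %


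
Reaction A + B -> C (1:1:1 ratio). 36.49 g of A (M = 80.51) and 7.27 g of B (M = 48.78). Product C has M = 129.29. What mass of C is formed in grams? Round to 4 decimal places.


Find moles of each reactant; the smaller value is the limiting reagent in a 1:1:1 reaction, so moles_C equals moles of the limiter.
n_A = mass_A / M_A = 36.49 / 80.51 = 0.453236 mol
n_B = mass_B / M_B = 7.27 / 48.78 = 0.149036 mol
Limiting reagent: B (smaller), n_limiting = 0.149036 mol
mass_C = n_limiting * M_C = 0.149036 * 129.29
mass_C = 19.26886444 g, rounded to 4 dp:

19.2689 g


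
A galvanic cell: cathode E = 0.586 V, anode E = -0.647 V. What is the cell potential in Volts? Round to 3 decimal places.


Standard cell potential: E_cell = E_cathode - E_anode.
E_cell = 0.586 - (-0.647)
E_cell = 1.233 V, rounded to 3 dp:

1.233 V


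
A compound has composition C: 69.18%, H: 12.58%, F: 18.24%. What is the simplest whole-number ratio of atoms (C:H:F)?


Assume 100 g of compound, divide each mass% by atomic mass to get moles, then normalize by the smallest to get a raw atom ratio.
Moles per 100 g: C: 69.18/12.011 = 5.7597, H: 12.58/1.008 = 12.4802, F: 18.24/18.998 = 0.9601
Raw ratio (divide by min = 0.9601): C: 5.999, H: 12.999, F: 1.0
Multiply by 1 to clear fractions: C: 5.999 ~= 6, H: 12.999 ~= 13, F: 1.0 ~= 1
Reduce by GCD to get the simplest whole-number ratio:

6:13:1


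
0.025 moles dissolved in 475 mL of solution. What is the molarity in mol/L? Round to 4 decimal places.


Convert volume to liters: V_L = V_mL / 1000.
V_L = 475 / 1000 = 0.475 L
M = n / V_L = 0.025 / 0.475
M = 0.05263158 mol/L, rounded to 4 dp:

0.0526 mol/L


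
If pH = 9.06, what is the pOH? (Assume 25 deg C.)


At 25 deg C, pH + pOH = 14.
pOH = 14 - pH = 14 - 9.06
pOH = 4.94:

4.94


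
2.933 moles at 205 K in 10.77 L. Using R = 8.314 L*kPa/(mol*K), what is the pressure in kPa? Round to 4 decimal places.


PV = nRT, solve for P = nRT / V.
nRT = 2.933 * 8.314 * 205 = 4998.9172
P = 4998.9172 / 10.77
P = 464.15201486 kPa, rounded to 4 dp:

464.1520 kPa


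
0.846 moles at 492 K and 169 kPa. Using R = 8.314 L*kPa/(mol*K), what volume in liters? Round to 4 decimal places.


PV = nRT, solve for V = nRT / P.
nRT = 0.846 * 8.314 * 492 = 3460.5528
V = 3460.5528 / 169
V = 20.47664379 L, rounded to 4 dp:

20.4766 L


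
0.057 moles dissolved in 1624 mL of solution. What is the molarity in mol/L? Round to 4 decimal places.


Convert volume to liters: V_L = V_mL / 1000.
V_L = 1624 / 1000 = 1.624 L
M = n / V_L = 0.057 / 1.624
M = 0.03509852 mol/L, rounded to 4 dp:

0.0351 mol/L


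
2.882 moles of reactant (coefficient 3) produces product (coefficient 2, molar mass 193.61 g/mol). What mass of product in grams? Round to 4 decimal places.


Use the coefficient ratio to convert reactant moles to product moles, then multiply by the product's molar mass.
moles_P = moles_R * (coeff_P / coeff_R) = 2.882 * (2/3) = 1.921333
mass_P = moles_P * M_P = 1.921333 * 193.61
mass_P = 371.98928213 g, rounded to 4 dp:

371.9893 g


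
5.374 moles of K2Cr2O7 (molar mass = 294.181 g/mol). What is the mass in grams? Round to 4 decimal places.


mass = n * M
mass = 5.374 * 294.181
mass = 1580.928694 g, rounded to 4 dp:

1580.9287 g


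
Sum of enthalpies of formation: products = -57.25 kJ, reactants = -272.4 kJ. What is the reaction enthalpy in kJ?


dH_rxn = sum(dH_f products) - sum(dH_f reactants)
dH_rxn = -57.25 - (-272.4)
dH_rxn = 215.15 kJ:

215.15 kJ


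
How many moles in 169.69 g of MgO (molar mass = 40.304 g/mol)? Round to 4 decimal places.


n = mass / M
n = 169.69 / 40.304
n = 4.21025208 mol, rounded to 4 dp:

4.2103 mol


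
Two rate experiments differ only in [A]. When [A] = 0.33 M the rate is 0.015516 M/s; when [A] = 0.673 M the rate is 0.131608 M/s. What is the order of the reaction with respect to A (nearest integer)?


Rate is proportional to [A]^n, so rate2/rate1 = ([A]2/[A]1)^n. Take logs to solve for n.
rate2/rate1 = 0.131608 / 0.015516 = 8.4821
[A]2/[A]1 = 0.673 / 0.33 = 2.0394
n = ln(8.4821) / ln(2.0394) = 3.0
Nearest integer order:

3


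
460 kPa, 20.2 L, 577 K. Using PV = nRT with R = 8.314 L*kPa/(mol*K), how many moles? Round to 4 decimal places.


PV = nRT, solve for n = PV / (RT).
PV = 460 * 20.2 = 9292.0
RT = 8.314 * 577 = 4797.178
n = 9292.0 / 4797.178
n = 1.93697211 mol, rounded to 4 dp:

1.9370 mol


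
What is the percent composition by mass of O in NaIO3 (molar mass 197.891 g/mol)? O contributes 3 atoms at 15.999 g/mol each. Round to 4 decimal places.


pct = 100 * (n_elem * M_elem) / M_total
mass_contribution = 3 * 15.999 = 47.997 g/mol
pct = 100 * 47.997 / 197.891
pct = 24.25426118 %, rounded to 4 dp:

24.2543 %


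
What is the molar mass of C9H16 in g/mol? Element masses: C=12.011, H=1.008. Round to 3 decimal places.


M = sum(count * atomic_mass) over atoms.
M = 9*12.011 + 16*1.008
M = 108.099 + 16.128
M = 124.227 g/mol, rounded to 3 dp:

124.227 g/mol


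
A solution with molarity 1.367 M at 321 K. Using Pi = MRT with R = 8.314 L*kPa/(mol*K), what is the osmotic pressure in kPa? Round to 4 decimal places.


Osmotic pressure (van't Hoff): Pi = M*R*T.
RT = 8.314 * 321 = 2668.794
Pi = 1.367 * 2668.794
Pi = 3648.241398 kPa, rounded to 4 dp:

3648.2414 kPa


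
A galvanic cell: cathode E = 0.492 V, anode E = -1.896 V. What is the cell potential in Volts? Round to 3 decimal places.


Standard cell potential: E_cell = E_cathode - E_anode.
E_cell = 0.492 - (-1.896)
E_cell = 2.388 V, rounded to 3 dp:

2.388 V


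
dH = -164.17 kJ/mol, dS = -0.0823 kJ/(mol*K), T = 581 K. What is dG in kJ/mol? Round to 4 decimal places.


Gibbs: dG = dH - T*dS (consistent units, dS already in kJ/(mol*K)).
T*dS = 581 * -0.0823 = -47.8163
dG = -164.17 - (-47.8163)
dG = -116.3537 kJ/mol, rounded to 4 dp:

-116.3537 kJ/mol


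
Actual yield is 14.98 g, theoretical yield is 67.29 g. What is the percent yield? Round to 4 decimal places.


% yield = 100 * actual / theoretical
% yield = 100 * 14.98 / 67.29
% yield = 22.26185169 %, rounded to 4 dp:

22.2619 %


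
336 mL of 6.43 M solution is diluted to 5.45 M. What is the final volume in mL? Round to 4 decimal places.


Dilution: M1*V1 = M2*V2, solve for V2.
V2 = M1*V1 / M2
V2 = 6.43 * 336 / 5.45
V2 = 2160.48 / 5.45
V2 = 396.41834862 mL, rounded to 4 dp:

396.4183 mL


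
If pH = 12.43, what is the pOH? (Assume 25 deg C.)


At 25 deg C, pH + pOH = 14.
pOH = 14 - pH = 14 - 12.43
pOH = 1.57:

1.57


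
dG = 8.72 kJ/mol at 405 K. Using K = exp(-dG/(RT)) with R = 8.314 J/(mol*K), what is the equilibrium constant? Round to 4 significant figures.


dG is in kJ/mol; multiply by 1000 to match R in J/(mol*K).
RT = 8.314 * 405 = 3367.17 J/mol
exponent = -dG*1000 / (RT) = -(8.72*1000) / 3367.17 = -2.58971184
K = exp(-2.58971184)
K = 0.075041661, rounded to 4 significant figures:

0.07504


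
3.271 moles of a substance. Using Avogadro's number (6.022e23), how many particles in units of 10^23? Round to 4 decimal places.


N = n * NA, then divide by 1e23 for the requested units.
N / 1e23 = n * 6.022
N / 1e23 = 3.271 * 6.022
N / 1e23 = 19.697962, rounded to 4 dp:

19.6980


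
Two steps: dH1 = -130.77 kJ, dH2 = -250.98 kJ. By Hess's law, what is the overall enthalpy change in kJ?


Hess's law: enthalpy is a state function, so add the step enthalpies.
dH_total = dH1 + dH2 = -130.77 + (-250.98)
dH_total = -381.75 kJ:

-381.75 kJ


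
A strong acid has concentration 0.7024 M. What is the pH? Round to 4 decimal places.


A strong acid dissociates completely, so [H+] equals the given concentration.
pH = -log10([H+]) = -log10(0.7024)
pH = 0.1534155, rounded to 4 dp:

0.1534


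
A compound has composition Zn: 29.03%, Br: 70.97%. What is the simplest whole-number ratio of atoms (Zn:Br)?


Assume 100 g of compound, divide each mass% by atomic mass to get moles, then normalize by the smallest to get a raw atom ratio.
Moles per 100 g: Zn: 29.03/65.38 = 0.444, Br: 70.97/79.904 = 0.8882
Raw ratio (divide by min = 0.444): Zn: 1.0, Br: 2.0
Multiply by 1 to clear fractions: Zn: 1.0 ~= 1, Br: 2.0 ~= 2
Reduce by GCD to get the simplest whole-number ratio:

1:2


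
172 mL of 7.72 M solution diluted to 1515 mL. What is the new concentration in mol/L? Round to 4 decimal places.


Dilution: M1*V1 = M2*V2, solve for M2.
M2 = M1*V1 / V2
M2 = 7.72 * 172 / 1515
M2 = 1327.84 / 1515
M2 = 0.87646205 mol/L, rounded to 4 dp:

0.8765 mol/L


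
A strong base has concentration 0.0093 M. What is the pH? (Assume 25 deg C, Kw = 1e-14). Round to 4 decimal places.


A strong base dissociates completely, so [OH-] equals the given concentration.
pOH = -log10([OH-]) = -log10(0.0093) = 2.031517
pH = 14 - pOH = 14 - 2.031517
pH = 11.968483, rounded to 4 dp:

11.9685


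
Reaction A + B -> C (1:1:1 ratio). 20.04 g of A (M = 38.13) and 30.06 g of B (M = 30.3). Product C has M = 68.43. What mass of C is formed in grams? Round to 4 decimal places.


Find moles of each reactant; the smaller value is the limiting reagent in a 1:1:1 reaction, so moles_C equals moles of the limiter.
n_A = mass_A / M_A = 20.04 / 38.13 = 0.52557 mol
n_B = mass_B / M_B = 30.06 / 30.3 = 0.992079 mol
Limiting reagent: A (smaller), n_limiting = 0.52557 mol
mass_C = n_limiting * M_C = 0.52557 * 68.43
mass_C = 35.9647551 g, rounded to 4 dp:

35.9648 g


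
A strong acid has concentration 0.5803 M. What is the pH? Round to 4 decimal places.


A strong acid dissociates completely, so [H+] equals the given concentration.
pH = -log10([H+]) = -log10(0.5803)
pH = 0.23634743, rounded to 4 dp:

0.2363


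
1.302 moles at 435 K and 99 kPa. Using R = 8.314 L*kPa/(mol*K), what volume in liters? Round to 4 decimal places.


PV = nRT, solve for V = nRT / P.
nRT = 1.302 * 8.314 * 435 = 4708.8002
V = 4708.8002 / 99
V = 47.56363838 L, rounded to 4 dp:

47.5636 L


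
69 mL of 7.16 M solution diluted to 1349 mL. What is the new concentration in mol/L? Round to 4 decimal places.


Dilution: M1*V1 = M2*V2, solve for M2.
M2 = M1*V1 / V2
M2 = 7.16 * 69 / 1349
M2 = 494.04 / 1349
M2 = 0.36622683 mol/L, rounded to 4 dp:

0.3662 mol/L


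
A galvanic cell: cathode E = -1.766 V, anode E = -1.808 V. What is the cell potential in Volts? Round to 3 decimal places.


Standard cell potential: E_cell = E_cathode - E_anode.
E_cell = -1.766 - (-1.808)
E_cell = 0.042 V, rounded to 3 dp:

0.042 V


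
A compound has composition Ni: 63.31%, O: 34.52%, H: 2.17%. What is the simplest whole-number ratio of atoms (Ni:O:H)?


Assume 100 g of compound, divide each mass% by atomic mass to get moles, then normalize by the smallest to get a raw atom ratio.
Moles per 100 g: Ni: 63.31/58.693 = 1.0787, O: 34.52/15.999 = 2.1576, H: 2.17/1.008 = 2.1528
Raw ratio (divide by min = 1.0787): Ni: 1.0, O: 2.0, H: 1.996
Multiply by 1 to clear fractions: Ni: 1.0 ~= 1, O: 2.0 ~= 2, H: 1.996 ~= 2
Reduce by GCD to get the simplest whole-number ratio:

1:2:2
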